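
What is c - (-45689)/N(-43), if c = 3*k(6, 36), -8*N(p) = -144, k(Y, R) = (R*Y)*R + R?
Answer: 467537/18 ≈ 25974.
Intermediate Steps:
k(Y, R) = R + Y*R² (k(Y, R) = Y*R² + R = R + Y*R²)
N(p) = 18 (N(p) = -⅛*(-144) = 18)
c = 23436 (c = 3*(36*(1 + 36*6)) = 3*(36*(1 + 216)) = 3*(36*217) = 3*7812 = 23436)
c - (-45689)/N(-43) = 23436 - (-45689)/18 = 23436 - 1*(-45689/18) = 23436 + 45689/18 = 467537/18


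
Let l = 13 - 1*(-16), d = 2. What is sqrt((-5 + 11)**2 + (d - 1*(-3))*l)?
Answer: sqrt(181) ≈ 13.454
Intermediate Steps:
l = 29 (l = 13 + 16 = 29)
sqrt((-5 + 11)**2 + (d - 1*(-3))*l) = sqrt((-5 + 11)**2 + (2 - 1*(-3))*29) = sqrt(6**2 + (2 + 3)*29) = sqrt(36 + 5*29) = sqrt(36 + 145) = sqrt(181)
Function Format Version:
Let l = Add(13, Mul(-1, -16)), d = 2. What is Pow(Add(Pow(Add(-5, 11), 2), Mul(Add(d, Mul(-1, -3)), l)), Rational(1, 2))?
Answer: Pow(181, Rational(1, 2)) ≈ 13.454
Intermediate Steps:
l = 29 (l = Add(13, 16) = 29)
Pow(Add(Pow(Add(-5, 11), 2), Mul(Add(d, Mul(-1, -3)), l)), Rational(1, 2)) = Pow(Add(Pow(Add(-5, 11), 2), Mul(Add(2, Mul(-1, -3)), 29)), Rational(1, 2)) = Pow(Add(Pow(6, 2), Mul(Add(2, 3), 29)), Rational(1, 2)) = Pow(Add(36, Mul(5, 29)), Rational(1, 2)) = Pow(Add(36, 145), Rational(1, 2)) = Pow(181, Rational(1, 2))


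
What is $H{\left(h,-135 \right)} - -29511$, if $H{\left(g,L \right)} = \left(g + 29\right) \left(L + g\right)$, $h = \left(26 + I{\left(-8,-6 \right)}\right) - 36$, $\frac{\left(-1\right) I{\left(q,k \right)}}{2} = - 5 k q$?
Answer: $196676$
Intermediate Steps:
$I{\left(q,k \right)} = 10 k q$ ($I{\left(q,k \right)} = - 2 - 5 k q = - 2 \left(- 5 k q\right) = 10 k q$)
$h = 470$ ($h = \left(26 + 10 \left(-6\right) \left(-8\right)\right) - 36 = \left(26 + 480\right) - 36 = 506 - 36 = 470$)
$H{\left(g,L \right)} = \left(29 + g\right) \left(L + g\right)$
$H{\left(h,-135 \right)} - -29511 = \left(470^{2} + 29 \left(-135\right) + 29 \cdot 470 - 63450\right) - -29511 = \left(220900 - 3915 + 13630 - 63450\right) + 29511 = 167165 + 29511 = 196676$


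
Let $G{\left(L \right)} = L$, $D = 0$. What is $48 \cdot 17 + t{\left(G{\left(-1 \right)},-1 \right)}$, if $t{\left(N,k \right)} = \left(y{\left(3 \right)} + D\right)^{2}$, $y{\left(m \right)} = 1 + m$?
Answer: $832$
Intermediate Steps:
$t{\left(N,k \right)} = 16$ ($t{\left(N,k \right)} = \left(\left(1 + 3\right) + 0\right)^{2} = \left(4 + 0\right)^{2} = 4^{2} = 16$)
$48 \cdot 17 + t{\left(G{\left(-1 \right)},-1 \right)} = 48 \cdot 17 + 16 = 816 + 16 = 832$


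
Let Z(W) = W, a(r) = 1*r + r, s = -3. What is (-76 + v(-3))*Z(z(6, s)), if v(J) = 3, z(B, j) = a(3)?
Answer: -438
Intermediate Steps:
a(r) = 2*r (a(r) = r + r = 2*r)
z(B, j) = 6 (z(B, j) = 2*3 = 6)
(-76 + v(-3))*Z(z(6, s)) = (-76 + 3)*6 = -73*6 = -438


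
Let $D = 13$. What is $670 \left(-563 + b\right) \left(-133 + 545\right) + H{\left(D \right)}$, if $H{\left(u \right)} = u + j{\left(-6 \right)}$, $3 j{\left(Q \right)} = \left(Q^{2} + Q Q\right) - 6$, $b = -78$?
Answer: $-176941605$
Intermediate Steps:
$j{\left(Q \right)} = -2 + \frac{2 Q^{2}}{3}$ ($j{\left(Q \right)} = \frac{\left(Q^{2} + Q Q\right) - 6}{3} = \frac{\left(Q^{2} + Q^{2}\right) - 6}{3} = \frac{2 Q^{2} - 6}{3} = \frac{-6 + 2 Q^{2}}{3} = -2 + \frac{2 Q^{2}}{3}$)
$H{\left(u \right)} = 22 + u$ ($H{\left(u \right)} = u - \left(2 - \frac{2 \left(-6\right)^{2}}{3}\right) = u + \left(-2 + \frac{2}{3} \cdot 36\right) = u + \left(-2 + 24\right) = u + 22 = 22 + u$)
$670 \left(-563 + b\right) \left(-133 + 545\right) + H{\left(D \right)} = 670 \left(-563 - 78\right) \left(-133 + 545\right) + \left(22 + 13\right) = 670 \left(\left(-641\right) 412\right) + 35 = 670 \left(-264092\right) + 35 = -176941640 + 35 = -176941605$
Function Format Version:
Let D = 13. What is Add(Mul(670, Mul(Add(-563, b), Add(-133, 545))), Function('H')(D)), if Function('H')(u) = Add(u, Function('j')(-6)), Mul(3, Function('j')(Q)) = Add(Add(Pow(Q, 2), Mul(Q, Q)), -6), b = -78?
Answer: -176941605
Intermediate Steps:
Function('j')(Q) = Add(-2, Mul(Rational(2, 3), Pow(Q, 2))) (Function('j')(Q) = Mul(Rational(1, 3), Add(Add(Pow(Q, 2), Mul(Q, Q)), -6)) = Mul(Rational(1, 3), Add(Add(Pow(Q, 2), Pow(Q, 2)), -6)) = Mul(Rational(1, 3), Add(Mul(2, Pow(Q, 2)), -6)) = Mul(Rational(1, 3), Add(-6, Mul(2, Pow(Q, 2)))) = Add(-2, Mul(Rational(2, 3), Pow(Q, 2))))
Function('H')(u) = Add(22, u) (Function('H')(u) = Add(u, Add(-2, Mul(Rational(2, 3), Pow(-6, 2)))) = Add(u, Add(-2, Mul(Rational(2, 3), 36))) = Add(u, Add(-2, 24)) = Add(u, 22) = Add(22, u))
Add(Mul(670, Mul(Add(-563, b), Add(-133, 545))), Function('H')(D)) = Add(Mul(670, Mul(Add(-563, -78), Add(-133, 545))), Add(22, 13)) = Add(Mul(670, Mul(-641, 412)), 35) = Add(Mul(670, -264092), 35) = Add(-176941640, 35) = -176941605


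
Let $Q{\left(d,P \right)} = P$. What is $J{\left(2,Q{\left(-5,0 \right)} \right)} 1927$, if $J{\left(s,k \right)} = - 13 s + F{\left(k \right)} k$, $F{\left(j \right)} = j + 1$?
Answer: $-50102$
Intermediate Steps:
$F{\left(j \right)} = 1 + j$
$J{\left(s,k \right)} = - 13 s + k \left(1 + k\right)$ ($J{\left(s,k \right)} = - 13 s + \left(1 + k\right) k = - 13 s + k \left(1 + k\right)$)
$J{\left(2,Q{\left(-5,0 \right)} \right)} 1927 = \left(\left(-13\right) 2 + 0 \left(1 + 0\right)\right) 1927 = \left(-26 + 0 \cdot 1\right) 1927 = \left(-26 + 0\right) 1927 = \left(-26\right) 1927 = -50102$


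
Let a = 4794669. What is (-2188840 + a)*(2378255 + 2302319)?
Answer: 12196775465846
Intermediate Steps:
(-2188840 + a)*(2378255 + 2302319) = (-2188840 + 4794669)*(2378255 + 2302319) = 2605829*4680574 = 12196775465846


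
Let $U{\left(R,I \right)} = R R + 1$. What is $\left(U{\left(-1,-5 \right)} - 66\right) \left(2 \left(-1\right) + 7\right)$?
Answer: $-320$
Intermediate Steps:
$U{\left(R,I \right)} = 1 + R^{2}$ ($U{\left(R,I \right)} = R^{2} + 1 = 1 + R^{2}$)
$\left(U{\left(-1,-5 \right)} - 66\right) \left(2 \left(-1\right) + 7\right) = \left(\left(1 + \left(-1\right)^{2}\right) - 66\right) \left(2 \left(-1\right) + 7\right) = \left(\left(1 + 1\right) - 66\right) \left(-2 + 7\right) = \left(2 - 66\right) 5 = \left(-64\right) 5 = -320$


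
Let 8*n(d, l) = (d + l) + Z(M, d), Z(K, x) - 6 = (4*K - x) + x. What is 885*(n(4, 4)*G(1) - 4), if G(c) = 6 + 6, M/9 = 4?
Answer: 206205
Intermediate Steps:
M = 36 (M = 9*4 = 36)
Z(K, x) = 6 + 4*K (Z(K, x) = 6 + ((4*K - x) + x) = 6 + ((-x + 4*K) + x) = 6 + 4*K)
G(c) = 12
n(d, l) = 75/4 + d/8 + l/8 (n(d, l) = ((d + l) + (6 + 4*36))/8 = ((d + l) + (6 + 144))/8 = ((d + l) + 150)/8 = (150 + d + l)/8 = 75/4 + d/8 + l/8)
885*(n(4, 4)*G(1) - 4) = 885*((75/4 + (1/8)*4 + (1/8)*4)*12 - 4) = 885*((75/4 + 1/2 + 1/2)*12 - 4) = 885*((79/4)*12 - 4) = 885*(237 - 4) = 885*233 = 206205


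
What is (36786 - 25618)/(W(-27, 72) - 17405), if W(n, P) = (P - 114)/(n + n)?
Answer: -50256/78319 ≈ -0.64168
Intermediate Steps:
W(n, P) = (-114 + P)/(2*n) (W(n, P) = (-114 + P)/((2*n)) = (-114 + P)*(1/(2*n)) = (-114 + P)/(2*n))
(36786 - 25618)/(W(-27, 72) - 17405) = (36786 - 25618)/((½)*(-114 + 72)/(-27) - 17405) = 11168/((½)*(-1/27)*(-42) - 17405) = 11168/(7/9 - 17405) = 11168/(-156638/9) = 11168*(-9/156638) = -50256/78319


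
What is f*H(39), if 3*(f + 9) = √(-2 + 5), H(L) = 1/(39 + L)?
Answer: -3/26 + √3/234 ≈ -0.10798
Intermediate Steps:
f = -9 + √3/3 (f = -9 + √(-2 + 5)/3 = -9 + √3/3 ≈ -8.4227)
f*H(39) = (-9 + √3/3)/(39 + 39) = (-9 + √3/3)/78 = (-9 + √3/3)*(1/78) = -3/26 + √3/234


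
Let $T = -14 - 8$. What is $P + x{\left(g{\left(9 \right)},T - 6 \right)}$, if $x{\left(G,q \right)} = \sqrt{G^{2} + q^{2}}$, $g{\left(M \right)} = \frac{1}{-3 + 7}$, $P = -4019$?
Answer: $-4019 + \frac{\sqrt{12545}}{4} \approx -3991.0$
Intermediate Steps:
$g{\left(M \right)} = \frac{1}{4}$
$T = -22$
$P + x{\left(g{\left(9 \right)},T - 6 \right)} = -4019 + \sqrt{\left(\frac{1}{4}\right)^{2} + \left(-22 - 6\right)^{2}} = -4019 + \sqrt{\frac{1}{16} + \left(-22 - 6\right)^{2}} = -4019 + \sqrt{\frac{1}{16} + \left(-28\right)^{2}} = -4019 + \sqrt{\frac{1}{16} + 784} = -4019 + \sqrt{\frac{12545}{16}} = -4019 + \frac{\sqrt{12545}}{4}$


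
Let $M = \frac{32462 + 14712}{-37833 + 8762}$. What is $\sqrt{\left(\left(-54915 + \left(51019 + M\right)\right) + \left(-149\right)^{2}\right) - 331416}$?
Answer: $\frac{i \sqrt{264618691885905}}{29071} \approx 559.56 i$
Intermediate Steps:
$M = - \frac{47174}{29071}$ ($M = \frac{47174}{-29071} = 47174 \left(- \frac{1}{29071}\right) = - \frac{47174}{29071} \approx -1.6227$)
$\sqrt{\left(\left(-54915 + \left(51019 + M\right)\right) + \left(-149\right)^{2}\right) - 331416} = \sqrt{\left(\left(-54915 + \left(51019 - \frac{47174}{29071}\right)\right) + \left(-149\right)^{2}\right) - 331416} = \sqrt{\left(\left(-54915 + \frac{1483126175}{29071}\right) + 22201\right) - 331416} = \sqrt{\left(- \frac{113307790}{29071} + 22201\right) - 331416} = \sqrt{\frac{532097481}{29071} - 331416} = \sqrt{- \frac{9102497055}{29071}} = \frac{i \sqrt{264618691885905}}{29071}$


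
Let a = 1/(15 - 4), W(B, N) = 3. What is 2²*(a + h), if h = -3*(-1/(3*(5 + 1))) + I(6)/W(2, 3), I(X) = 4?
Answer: 70/11 ≈ 6.3636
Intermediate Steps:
a = 1/11 ≈ 0.090909
h = 3/2 (h = -3*(-1/(3*(5 + 1))) + 4/3 = -3/(6*(-3)) + 4*(⅓) = -3/(-18) + 4/3 = -3*(-1/18) + 4/3 = ⅙ + 4/3 = 3/2 ≈ 1.5000)
2²*(a + h) = 2²*(1/11 + 3/2) = 4*(35/22) = 70/11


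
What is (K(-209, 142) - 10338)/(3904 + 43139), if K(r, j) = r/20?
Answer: -206969/940860 ≈ -0.21998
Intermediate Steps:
K(r, j) = r/20 (K(r, j) = r*(1/20) = r/20)
(K(-209, 142) - 10338)/(3904 + 43139) = ((1/20)*(-209) - 10338)/(3904 + 43139) = (-209/20 - 10338)/47043 = -206969/20*1/47043 = -206969/940860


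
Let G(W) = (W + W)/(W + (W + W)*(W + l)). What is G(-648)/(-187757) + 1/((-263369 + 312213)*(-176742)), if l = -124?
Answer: 16975863445/2500996311393930648 ≈ 6.7876e-9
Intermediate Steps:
G(W) = 2*W/(W + 2*W*(-124 + W)) (G(W) = (W + W)/(W + (W + W)*(W - 124)) = (2*W)/(W + (2*W)*(-124 + W)) = (2*W)/(W + 2*W*(-124 + W)) = 2*W/(W + 2*W*(-124 + W)))
G(-648)/(-187757) + 1/((-263369 + 312213)*(-176742)) = (2/(-247 + 2*(-648)))/(-187757) + 1/((-263369 + 312213)*(-176742)) = (2/(-247 - 1296))*(-1/187757) - 1/176742/48844 = (2/(-1543))*(-1/187757) + (1/48844)*(-1/176742) = (2*(-1/1543))*(-1/187757) - 1/8632786248 = -2/1543*(-1/187757) - 1/8632786248 = 2/289709051 - 1/8632786248 = 16975863445/2500996311393930648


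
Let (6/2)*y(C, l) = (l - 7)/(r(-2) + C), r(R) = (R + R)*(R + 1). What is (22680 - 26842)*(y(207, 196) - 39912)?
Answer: 35049737778/211 ≈ 1.6611e+8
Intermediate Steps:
r(R) = 2*R*(1 + R) (r(R) = (2*R)*(1 + R) = 2*R*(1 + R))
y(C, l) = (-7 + l)/(3*(4 + C)) (y(C, l) = ((l - 7)/(2*(-2)*(1 - 2) + C))/3 = ((-7 + l)/(2*(-2)*(-1) + C))/3 = ((-7 + l)/(4 + C))/3 = (-7 + l)/(3*(4 + C)))
(22680 - 26842)*(y(207, 196) - 39912) = (22680 - 26842)*((-7 + 196)/(3*(4 + 207)) - 39912) = -4162*((1/3)*189/211 - 39912) = -4162*((1/3)*(1/211)*189 - 39912) = -4162*(63/211 - 39912) = -4162*(-8421369/211) = 35049737778/211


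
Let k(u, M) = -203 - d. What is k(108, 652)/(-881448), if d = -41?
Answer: 27/146908 ≈ 0.00018379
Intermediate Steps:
k(u, M) = -162 (k(u, M) = -203 - 1*(-41) = -203 + 41 = -162)
k(108, 652)/(-881448) = -162/(-881448) = -162*(-1/881448) = 27/146908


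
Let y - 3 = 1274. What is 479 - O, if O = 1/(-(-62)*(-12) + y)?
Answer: 255306/533 ≈ 479.00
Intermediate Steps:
y = 1277 (y = 3 + 1274 = 1277)
O = 1/533 (O = 1/(-(-62)*(-12) + 1277) = 1/(-1*744 + 1277) = 1/(-744 + 1277) = 1/533 ≈ 0.0018762)
479 - O = 479 - 1*1/533 = 479 - 1/533 = 255306/533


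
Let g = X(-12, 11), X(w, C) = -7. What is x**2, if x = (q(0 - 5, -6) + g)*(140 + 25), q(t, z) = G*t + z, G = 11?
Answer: 125888400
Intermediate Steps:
g = -7
q(t, z) = z + 11*t (q(t, z) = 11*t + z = z + 11*t)
x = -11220 (x = ((-6 + 11*(0 - 5)) - 7)*(140 + 25) = ((-6 + 11*(-5)) - 7)*165 = ((-6 - 55) - 7)*165 = (-61 - 7)*165 = -68*165 = -11220)
x**2 = (-11220)**2 = 125888400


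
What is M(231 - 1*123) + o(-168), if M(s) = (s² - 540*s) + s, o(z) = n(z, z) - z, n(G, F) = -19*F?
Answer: -43188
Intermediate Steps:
o(z) = -20*z (o(z) = -19*z - z = -20*z)
M(s) = s² - 539*s
M(231 - 1*123) + o(-168) = (231 - 1*123)*(-539 + (231 - 1*123)) - 20*(-168) = (231 - 123)*(-539 + (231 - 123)) + 3360 = 108*(-539 + 108) + 3360 = 108*(-431) + 3360 = -46548 + 3360 = -43188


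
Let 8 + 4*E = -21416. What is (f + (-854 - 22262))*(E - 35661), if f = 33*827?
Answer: -171245975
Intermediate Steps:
E = -5356 (E = -2 + (¼)*(-21416) = -2 - 5354 = -5356)
f = 27291
(f + (-854 - 22262))*(E - 35661) = (27291 + (-854 - 22262))*(-5356 - 35661) = (27291 - 23116)*(-41017) = 4175*(-41017) = -171245975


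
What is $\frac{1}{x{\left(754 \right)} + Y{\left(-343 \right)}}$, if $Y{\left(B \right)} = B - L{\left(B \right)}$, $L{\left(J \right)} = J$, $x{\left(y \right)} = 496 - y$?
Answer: $- \frac{1}{258} \approx -0.003876$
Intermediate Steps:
$Y{\left(B \right)} = 0$ ($Y{\left(B \right)} = B - B = 0$)
$\frac{1}{x{\left(754 \right)} + Y{\left(-343 \right)}} = \frac{1}{\left(496 - 754\right) + 0} = \frac{1}{-258 + 0} = \frac{1}{-258} = - \frac{1}{258}$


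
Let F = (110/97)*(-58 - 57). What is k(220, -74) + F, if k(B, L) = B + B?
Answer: 30030/97 ≈ 309.59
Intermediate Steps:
k(B, L) = 2*B
F = -12650/97 (F = (110*(1/97))*(-115) = (110/97)*(-115) = -12650/97 ≈ -130.41)
k(220, -74) + F = 2*220 - 12650/97 = 440 - 12650/97 = 30030/97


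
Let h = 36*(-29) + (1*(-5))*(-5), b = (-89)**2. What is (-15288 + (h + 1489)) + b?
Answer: -6897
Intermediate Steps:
b = 7921
h = -1019 (h = -1044 - 5*(-5) = -1044 + 25 = -1019)
(-15288 + (h + 1489)) + b = (-15288 + (-1019 + 1489)) + 7921 = (-15288 + 470) + 7921 = -14818 + 7921 = -6897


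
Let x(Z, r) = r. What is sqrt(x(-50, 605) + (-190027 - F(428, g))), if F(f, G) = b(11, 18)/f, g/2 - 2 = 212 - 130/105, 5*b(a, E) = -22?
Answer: I*sqrt(216869236030)/1070 ≈ 435.23*I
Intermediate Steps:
b(a, E) = -22/5 (b(a, E) = (1/5)*(-22) = -22/5)
g = 8936/21 (g = 4 + 2*(212 - 130/105) = 4 + 2*(212 - 130*1/105) = 4 + 2*(212 - 26/21) = 4 + 2*(4426/21) = 4 + 8852/21 = 8936/21 ≈ 425.52)
F(f, G) = -22/(5*f)
sqrt(x(-50, 605) + (-190027 - F(428, g))) = sqrt(605 + (-190027 - (-22)/(5*428))) = sqrt(605 + (-190027 - 1*(-11/1070))) = sqrt(605 + (-190027 + 11/1070)) = sqrt(605 - 203328879/1070) = sqrt(-202681529/1070) = I*sqrt(216869236030)/1070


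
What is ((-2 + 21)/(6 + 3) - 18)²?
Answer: 20449/81 ≈ 252.46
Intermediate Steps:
((-2 + 21)/(6 + 3) - 18)² = (19/9 - 18)² = (-143/9)² = 20449/81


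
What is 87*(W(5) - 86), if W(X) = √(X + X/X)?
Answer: -7482 + 87*√6 ≈ -7268.9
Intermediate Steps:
W(X) = √(1 + X) (W(X) = √(X + 1) = √(1 + X))
87*(W(5) - 86) = 87*(√(1 + 5) - 86) = 87*(√6 - 86) = 87*(-86 + √6) = -7482 + 87*√6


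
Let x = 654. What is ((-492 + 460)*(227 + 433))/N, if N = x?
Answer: -3520/109 ≈ -32.294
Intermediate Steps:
N = 654
((-492 + 460)*(227 + 433))/N = ((-492 + 460)*(227 + 433))/654 = -32*660*(1/654) = -21120*1/654 = -3520/109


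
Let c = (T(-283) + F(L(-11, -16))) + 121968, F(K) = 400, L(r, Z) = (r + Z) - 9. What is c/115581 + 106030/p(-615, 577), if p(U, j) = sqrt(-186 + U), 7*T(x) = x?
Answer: 285431/269689 - 106030*I*sqrt(89)/267 ≈ 1.0584 - 3746.4*I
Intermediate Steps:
T(x) = x/7
L(r, Z) = -9 + Z + r (L(r, Z) = (Z + r) - 9 = -9 + Z + r)
c = 856293/7 (c = ((1/7)*(-283) + 400) + 121968 = (-283/7 + 400) + 121968 = 2517/7 + 121968 = 856293/7 ≈ 1.2233e+5)
c/115581 + 106030/p(-615, 577) = (856293/7)/115581 + 106030/(sqrt(-186 - 615)) = (856293/7)*(1/115581) + 106030/(sqrt(-801)) = 285431/269689 + 106030/((3*I*sqrt(89))) = 285431/269689 + 106030*(-I*sqrt(89)/267) = 285431/269689 - 106030*I*sqrt(89)/267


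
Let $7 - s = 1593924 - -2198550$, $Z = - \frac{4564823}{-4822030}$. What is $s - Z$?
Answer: $- \frac{18287394212833}{4822030} \approx -3.7925 \cdot 10^{6}$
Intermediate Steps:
$Z = \frac{4564823}{4822030}$ ($Z = \left(-4564823\right) \left(- \frac{1}{4822030}\right) = \frac{4564823}{4822030} \approx 0.94666$)
$s = -3792467$ ($s = 7 - \left(1593924 - -2198550\right) = 7 - \left(1593924 + 2198550\right) = 7 - 3792474 = -3792467$)
$s - Z = -3792467 - \frac{4564823}{4822030} = - \frac{18287394212833}{4822030}$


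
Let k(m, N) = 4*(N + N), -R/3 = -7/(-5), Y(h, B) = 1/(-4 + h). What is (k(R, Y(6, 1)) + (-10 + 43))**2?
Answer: 1369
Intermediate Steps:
R = -21/5 (R = -(-21)/(-5) = -(-21)*(-1)/5 = -3*7/5 = -21/5 ≈ -4.2000)
k(m, N) = 8*N (k(m, N) = 4*(2*N) = 8*N)
(k(R, Y(6, 1)) + (-10 + 43))**2 = (8/(-4 + 6) + (-10 + 43))**2 = (8/2 + 33)**2 = (8*(1/2) + 33)**2 = (4 + 33)**2 = 37**2 = 1369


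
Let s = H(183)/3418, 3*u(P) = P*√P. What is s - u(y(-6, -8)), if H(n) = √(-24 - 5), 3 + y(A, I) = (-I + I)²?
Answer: I*(√3 + √29/3418) ≈ 1.7336*I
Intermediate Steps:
y(A, I) = -3 (y(A, I) = -3 + (-I + I)² = -3 + 0² = -3 + 0 = -3)
u(P) = P^(3/2)/3 (u(P) = (P*√P)/3 = P^(3/2)/3)
H(n) = I*√29 (H(n) = √(-29) = I*√29)
s = I*√29/3418 (s = (I*√29)/3418 = (I*√29)*(1/3418) = I*√29/3418 ≈ 0.0015755*I)
s - u(y(-6, -8)) = I*√29/3418 - (-3)^(3/2)/3 = I*√29/3418 - (-3*I*√3)/3 = I*√29/3418 - (-1)*I*√3 = I*√29/3418 + I*√3 = I*√3 + I*√29/3418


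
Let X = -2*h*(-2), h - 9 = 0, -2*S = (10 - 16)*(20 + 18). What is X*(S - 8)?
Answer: 3816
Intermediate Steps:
S = 114 (S = -(10 - 16)*(20 + 18)/2 = -(-3)*38 = -1/2*(-228) = 114)
h = 9 (h = 9 + 0 = 9)
X = 36 (X = -2*9*(-2) = -18*(-2) = 36)
X*(S - 8) = 36*(114 - 8) = 36*106 = 3816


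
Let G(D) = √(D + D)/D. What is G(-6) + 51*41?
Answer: 2091 - I*√3/3 ≈ 2091.0 - 0.57735*I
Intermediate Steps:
G(D) = √2/√D (G(D) = √(2*D)/D = (√2*√D)/D = √2/√D)
G(-6) + 51*41 = √2/√(-6) + 51*41 = √2*(-I*√6/6) + 2091 = -I*√3/3 + 2091 = 2091 - I*√3/3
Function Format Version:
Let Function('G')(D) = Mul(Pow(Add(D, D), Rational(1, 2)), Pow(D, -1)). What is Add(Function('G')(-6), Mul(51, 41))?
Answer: Add(2091, Mul(Rational(-1, 3), I, Pow(3, Rational(1, 2)))) ≈ Add(2091.0, Mul(-0.57735, I))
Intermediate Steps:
Function('G')(D) = Mul(Pow(2, Rational(1, 2)), Pow(D, Rational(-1, 2))) (Function('G')(D) = Mul(Pow(Mul(2, D), Rational(1, 2)), Pow(D, -1)) = Mul(Mul(Pow(2, Rational(1, 2)), Pow(D, Rational(1, 2))), Pow(D, -1)) = Mul(Pow(2, Rational(1, 2)), Pow(D, Rational(-1, 2))))
Add(Function('G')(-6), Mul(51, 41)) = Add(Mul(Pow(2, Rational(1, 2)), Pow(-6, Rational(-1, 2))), Mul(51, 41)) = Add(Mul(Pow(2, Rational(1, 2)), Mul(Rational(-1, 6), I, Pow(6, Rational(1, 2)))), 2091) = Add(Mul(Rational(-1, 3), I, Pow(3, Rational(1, 2))), 2091) = Add(2091, Mul(Rational(-1, 3), I, Pow(3, Rational(1, 2))))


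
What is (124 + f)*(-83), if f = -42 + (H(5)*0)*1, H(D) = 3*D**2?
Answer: -6806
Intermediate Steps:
f = -42 (f = -42 + ((3*5**2)*0)*1 = -42 + ((3*25)*0)*1 = -42 + (75*0)*1 = -42 + 0*1 = -42 + 0 = -42)
(124 + f)*(-83) = (124 - 42)*(-83) = 82*(-83) = -6806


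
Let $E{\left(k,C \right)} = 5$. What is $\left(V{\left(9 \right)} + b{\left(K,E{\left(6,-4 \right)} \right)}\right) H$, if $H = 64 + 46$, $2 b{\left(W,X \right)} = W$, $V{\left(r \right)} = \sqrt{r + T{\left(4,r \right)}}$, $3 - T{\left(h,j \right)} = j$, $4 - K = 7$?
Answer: $-165 + 110 \sqrt{3} \approx 25.526$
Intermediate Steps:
$K = -3$ ($K = 4 - 7 = -3$)
$T{\left(h,j \right)} = 3 - j$
$V{\left(r \right)} = \sqrt{3}$ ($V{\left(r \right)} = \sqrt{r - \left(-3 + r\right)} = \sqrt{3}$)
$b{\left(W,X \right)} = \frac{W}{2}$
$H = 110$
$\left(V{\left(9 \right)} + b{\left(K,E{\left(6,-4 \right)} \right)}\right) H = \left(\sqrt{3} + \frac{1}{2} \left(-3\right)\right) 110 = \left(\sqrt{3} - \frac{3}{2}\right) 110 = \left(- \frac{3}{2} + \sqrt{3}\right) 110 = -165 + 110 \sqrt{3}$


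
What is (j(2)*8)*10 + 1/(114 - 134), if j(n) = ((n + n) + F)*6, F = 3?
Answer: 67199/20 ≈ 3359.9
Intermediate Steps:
j(n) = 18 + 12*n (j(n) = ((n + n) + 3)*6 = (2*n + 3)*6 = (3 + 2*n)*6 = 18 + 12*n)
(j(2)*8)*10 + 1/(114 - 134) = ((18 + 12*2)*8)*10 + 1/(114 - 134) = ((18 + 24)*8)*10 + 1/(-20) = (42*8)*10 - 1/20 = 336*10 - 1/20 = 3360 - 1/20 = 67199/20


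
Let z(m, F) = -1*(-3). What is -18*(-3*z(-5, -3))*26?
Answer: 4212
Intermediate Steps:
z(m, F) = 3
-18*(-3*z(-5, -3))*26 = -18*(-3*3)*26 = -(-162)*26 = -18*(-9)*26 = 162*26 = 4212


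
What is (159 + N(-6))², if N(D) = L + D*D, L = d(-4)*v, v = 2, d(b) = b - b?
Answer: 38025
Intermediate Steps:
d(b) = 0
L = 0 (L = 0*2 = 0)
N(D) = D² (N(D) = 0 + D*D = 0 + D² = D²)
(159 + N(-6))² = (159 + (-6)²)² = (159 + 36)² = 195² = 38025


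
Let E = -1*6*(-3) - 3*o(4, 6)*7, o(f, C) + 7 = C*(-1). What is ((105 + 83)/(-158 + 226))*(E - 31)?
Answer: 12220/17 ≈ 718.82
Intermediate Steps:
o(f, C) = -7 - C (o(f, C) = -7 + C*(-1) = -7 - C)
E = 291 (E = -1*6*(-3) - 3*(-7 - 1*6)*7 = -6*(-3) - 3*(-7 - 6)*7 = 18 - 3*(-13)*7 = 18 + 39*7 = 18 + 273 = 291)
((105 + 83)/(-158 + 226))*(E - 31) = ((105 + 83)/(-158 + 226))*(291 - 31) = (188/68)*260 = (188*(1/68))*260 = (47/17)*260 = 12220/17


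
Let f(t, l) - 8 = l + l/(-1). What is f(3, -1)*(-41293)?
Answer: -330344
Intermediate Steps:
f(t, l) = 8 (f(t, l) = 8 + (l + l/(-1)) = 8 + (l + l*(-1)) = 8 + (l - l) = 8 + 0 = 8)
f(3, -1)*(-41293) = 8*(-41293) = -330344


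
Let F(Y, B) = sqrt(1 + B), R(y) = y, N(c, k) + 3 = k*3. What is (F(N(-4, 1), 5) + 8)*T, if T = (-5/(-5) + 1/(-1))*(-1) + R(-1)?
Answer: -8 - sqrt(6) ≈ -10.449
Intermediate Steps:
N(c, k) = -3 + 3*k (N(c, k) = -3 + k*3 = -3 + 3*k)
T = -1 (T = (-5/(-5) + 1/(-1))*(-1) - 1 = (-5*(-1/5) + 1*(-1))*(-1) - 1 = (1 - 1)*(-1) - 1 = 0*(-1) - 1 = 0 - 1 = -1)
(F(N(-4, 1), 5) + 8)*T = (sqrt(1 + 5) + 8)*(-1) = (sqrt(6) + 8)*(-1) = (8 + sqrt(6))*(-1) = -8 - sqrt(6)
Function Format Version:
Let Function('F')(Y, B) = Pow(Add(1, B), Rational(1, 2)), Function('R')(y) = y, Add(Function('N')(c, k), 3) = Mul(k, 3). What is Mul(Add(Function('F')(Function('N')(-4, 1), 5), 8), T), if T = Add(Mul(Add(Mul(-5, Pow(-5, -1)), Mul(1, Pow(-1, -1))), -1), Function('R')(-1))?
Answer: Add(-8, Mul(-1, Pow(6, Rational(1, 2)))) ≈ -10.449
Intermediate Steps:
Function('N')(c, k) = Add(-3, Mul(3, k)) (Function('N')(c, k) = Add(-3, Mul(k, 3)) = Add(-3, Mul(3, k)))
T = -1 (T = Add(Mul(Add(Mul(-5, Pow(-5, -1)), Mul(1, Pow(-1, -1))), -1), -1) = Add(Mul(Add(Mul(-5, Rational(-1, 5)), Mul(1, -1)), -1), -1) = Add(Mul(Add(1, -1), -1), -1) = Add(Mul(0, -1), -1) = Add(0, -1) = -1)
Mul(Add(Function('F')(Function('N')(-4, 1), 5), 8), T) = Mul(Add(Pow(Add(1, 5), Rational(1, 2)), 8), -1) = Mul(Add(Pow(6, Rational(1, 2)), 8), -1) = Mul(Add(8, Pow(6, Rational(1, 2))), -1) = Add(-8, Mul(-1, Pow(6, Rational(1, 2))))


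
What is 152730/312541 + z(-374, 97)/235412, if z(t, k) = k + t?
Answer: 35867900903/73575901892 ≈ 0.48750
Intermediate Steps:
152730/312541 + z(-374, 97)/235412 = 152730/312541 + (97 - 374)/235412 = 152730*(1/312541) - 277*1/235412 = 152730/312541 - 277/235412 = 35867900903/73575901892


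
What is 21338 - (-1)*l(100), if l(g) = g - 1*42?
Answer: 21396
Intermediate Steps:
l(g) = -42 + g (l(g) = g - 42 = -42 + g)
21338 - (-1)*l(100) = 21338 - (-1)*(-42 + 100) = 21338 - (-1)*58 = 21338 - 1*(-58) = 21338 + 58 = 21396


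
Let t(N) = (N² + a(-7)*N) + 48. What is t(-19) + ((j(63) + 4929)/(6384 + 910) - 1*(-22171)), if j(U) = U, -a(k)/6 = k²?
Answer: 102723898/3647 ≈ 28167.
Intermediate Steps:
a(k) = -6*k²
t(N) = 48 + N² - 294*N (t(N) = (N² + (-6*(-7)²)*N) + 48 = (N² + (-6*49)*N) + 48 = (N² - 294*N) + 48 = 48 + N² - 294*N)
t(-19) + ((j(63) + 4929)/(6384 + 910) - 1*(-22171)) = (48 + (-19)² - 294*(-19)) + ((63 + 4929)/(6384 + 910) - 1*(-22171)) = (48 + 361 + 5586) + (4992/7294 + 22171) = 5995 + (4992*(1/7294) + 22171) = 5995 + (2496/3647 + 22171) = 5995 + 80860133/3647 = 102723898/3647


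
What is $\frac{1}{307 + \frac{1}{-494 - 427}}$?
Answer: $\frac{921}{282746} \approx 0.0032573$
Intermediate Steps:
$\frac{1}{307 + \frac{1}{-494 - 427}} = \frac{1}{307 + \frac{1}{-921}} = \frac{1}{307 - \frac{1}{921}} = \frac{1}{\frac{282746}{921}} = \frac{921}{282746}$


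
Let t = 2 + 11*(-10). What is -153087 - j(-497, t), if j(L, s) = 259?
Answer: -153346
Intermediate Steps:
t = -108 (t = 2 - 110 = -108)
-153087 - j(-497, t) = -153087 - 1*259 = -153087 - 259 = -153346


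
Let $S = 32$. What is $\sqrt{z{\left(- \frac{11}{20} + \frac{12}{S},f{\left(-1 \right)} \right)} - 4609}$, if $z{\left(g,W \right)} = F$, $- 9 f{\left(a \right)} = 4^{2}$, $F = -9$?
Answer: $i \sqrt{4618} \approx 67.956 i$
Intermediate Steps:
$f{\left(a \right)} = - \frac{16}{9}$ ($f{\left(a \right)} = - \frac{4^{2}}{9} = \left(- \frac{1}{9}\right) 16 = - \frac{16}{9}$)
$z{\left(g,W \right)} = -9$
$\sqrt{z{\left(- \frac{11}{20} + \frac{12}{S},f{\left(-1 \right)} \right)} - 4609} = \sqrt{-9 - 4609} = \sqrt{-4618} = i \sqrt{4618}$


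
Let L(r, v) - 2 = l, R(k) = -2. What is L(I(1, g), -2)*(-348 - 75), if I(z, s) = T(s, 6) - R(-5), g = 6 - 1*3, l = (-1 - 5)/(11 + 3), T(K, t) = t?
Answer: -4653/7 ≈ -664.71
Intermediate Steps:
l = -3/7 (l = -6/14 = -6*1/14 = -3/7 ≈ -0.42857)
g = 3 (g = 6 - 3 = 3)
I(z, s) = 8 (I(z, s) = 6 - 1*(-2) = 6 + 2 = 8)
L(r, v) = 11/7 (L(r, v) = 2 - 3/7 = 11/7)
L(I(1, g), -2)*(-348 - 75) = 11*(-348 - 75)/7 = (11/7)*(-423) = -4653/7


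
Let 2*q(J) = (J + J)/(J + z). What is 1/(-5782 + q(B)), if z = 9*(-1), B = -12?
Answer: -7/40470 ≈ -0.00017297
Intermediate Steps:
z = -9
q(J) = J/(-9 + J) (q(J) = ((J + J)/(J - 9))/2 = ((2*J)/(-9 + J))/2 = (2*J/(-9 + J))/2 = J/(-9 + J))
1/(-5782 + q(B)) = 1/(-5782 - 12/(-9 - 12)) = 1/(-5782 - 12/(-21)) = 1/(-5782 - 12*(-1/21)) = 1/(-5782 + 4/7) = 1/(-40470/7) = -7/40470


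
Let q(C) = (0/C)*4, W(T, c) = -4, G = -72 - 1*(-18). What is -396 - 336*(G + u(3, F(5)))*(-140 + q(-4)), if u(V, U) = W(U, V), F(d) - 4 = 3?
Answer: -2728716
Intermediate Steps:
G = -54 (G = -72 + 18 = -54)
F(d) = 7 (F(d) = 4 + 3 = 7)
u(V, U) = -4
q(C) = 0 (q(C) = 0*4 = 0)
-396 - 336*(G + u(3, F(5)))*(-140 + q(-4)) = -396 - 336*(-54 - 4)*(-140 + 0) = -396 - (-19488)*(-140) = -396 - 336*8120 = -396 - 2728320 = -2728716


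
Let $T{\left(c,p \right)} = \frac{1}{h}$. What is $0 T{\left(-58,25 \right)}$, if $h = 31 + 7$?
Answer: $0$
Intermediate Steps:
$h = 38$
$T{\left(c,p \right)} = \frac{1}{38}$
$0 T{\left(-58,25 \right)} = 0 \cdot \frac{1}{38} = 0$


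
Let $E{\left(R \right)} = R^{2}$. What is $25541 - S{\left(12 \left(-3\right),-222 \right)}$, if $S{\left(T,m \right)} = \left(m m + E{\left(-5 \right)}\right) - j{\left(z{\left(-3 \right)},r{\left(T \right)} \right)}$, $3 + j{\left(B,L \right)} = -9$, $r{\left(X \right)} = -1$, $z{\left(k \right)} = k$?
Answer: $-23780$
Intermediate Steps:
$j{\left(B,L \right)} = -12$ ($j{\left(B,L \right)} = -3 - 9 = -12$)
$S{\left(T,m \right)} = 37 + m^{2}$ ($S{\left(T,m \right)} = \left(m m + \left(-5\right)^{2}\right) - -12 = \left(m^{2} + 25\right) + 12 = \left(25 + m^{2}\right) + 12 = 37 + m^{2}$)
$25541 - S{\left(12 \left(-3\right),-222 \right)} = 25541 - \left(37 + \left(-222\right)^{2}\right) = 25541 - \left(37 + 49284\right) = 25541 - 49321 = -23780$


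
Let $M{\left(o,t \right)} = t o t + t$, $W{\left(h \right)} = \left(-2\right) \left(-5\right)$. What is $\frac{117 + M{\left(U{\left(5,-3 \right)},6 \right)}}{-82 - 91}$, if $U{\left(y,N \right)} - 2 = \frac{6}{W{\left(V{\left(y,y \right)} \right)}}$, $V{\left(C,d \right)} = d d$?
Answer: $- \frac{1083}{865} \approx -1.252$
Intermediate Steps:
$V{\left(C,d \right)} = d^{2}$
$W{\left(h \right)} = 10$
$U{\left(y,N \right)} = \frac{13}{5}$ ($U{\left(y,N \right)} = 2 + \frac{6}{10} = 2 + 6 \cdot \frac{1}{10} = 2 + \frac{3}{5} = \frac{13}{5}$)
$M{\left(o,t \right)} = t + o t^{2}$ ($M{\left(o,t \right)} = o t t + t = o t^{2} + t = t + o t^{2}$)
$\frac{117 + M{\left(U{\left(5,-3 \right)},6 \right)}}{-82 - 91} = \frac{117 + 6 \left(1 + \frac{13}{5} \cdot 6\right)}{-82 - 91} = \frac{117 + 6 \left(1 + \frac{78}{5}\right)}{-173} = - \frac{117 + 6 \cdot \frac{83}{5}}{173} = - \frac{117 + \frac{498}{5}}{173} = \left(- \frac{1}{173}\right) \frac{1083}{5} = - \frac{1083}{865}$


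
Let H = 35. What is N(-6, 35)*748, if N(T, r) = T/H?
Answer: -4488/35 ≈ -128.23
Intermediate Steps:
N(T, r) = T/35
N(-6, 35)*748 = ((1/35)*(-6))*748 = -6/35*748 = -4488/35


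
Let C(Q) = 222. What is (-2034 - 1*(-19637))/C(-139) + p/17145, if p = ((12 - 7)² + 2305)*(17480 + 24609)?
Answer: 1471517305/253746 ≈ 5799.2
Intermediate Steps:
p = 98067370 (p = (5² + 2305)*42089 = (25 + 2305)*42089 = 2330*42089 = 98067370)
(-2034 - 1*(-19637))/C(-139) + p/17145 = (-2034 - 1*(-19637))/222 + 98067370/17145 = (-2034 + 19637)*(1/222) + 98067370*(1/17145) = 17603*(1/222) + 19613474/3429 = 17603/222 + 19613474/3429 = 1471517305/253746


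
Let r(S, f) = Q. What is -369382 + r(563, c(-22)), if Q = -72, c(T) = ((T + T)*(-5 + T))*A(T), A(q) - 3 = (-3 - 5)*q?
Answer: -369454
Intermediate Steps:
A(q) = 3 - 8*q (A(q) = 3 + (-3 - 5)*q = 3 - 8*q)
c(T) = 2*T*(-5 + T)*(3 - 8*T) (c(T) = ((T + T)*(-5 + T))*(3 - 8*T) = ((2*T)*(-5 + T))*(3 - 8*T) = (2*T*(-5 + T))*(3 - 8*T) = 2*T*(-5 + T)*(3 - 8*T))
r(S, f) = -72
-369382 + r(563, c(-22)) = -369382 - 72 = -369454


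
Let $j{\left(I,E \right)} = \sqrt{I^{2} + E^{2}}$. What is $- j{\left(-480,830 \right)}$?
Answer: $- 10 \sqrt{9193} \approx -958.8$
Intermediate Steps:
$j{\left(I,E \right)} = \sqrt{E^{2} + I^{2}}$
$- j{\left(-480,830 \right)} = - \sqrt{830^{2} + \left(-480\right)^{2}} = - \sqrt{688900 + 230400} = - \sqrt{919300} = - 10 \sqrt{9193}$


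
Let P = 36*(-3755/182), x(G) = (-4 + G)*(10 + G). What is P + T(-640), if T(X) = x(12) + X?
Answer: -109814/91 ≈ -1206.7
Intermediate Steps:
P = -67590/91 (P = 36*(-3755*1/182) = 36*(-3755/182) = -67590/91 ≈ -742.75)
T(X) = 176 + X (T(X) = (-40 + 12**2 + 6*12) + X = (-40 + 144 + 72) + X = 176 + X)
P + T(-640) = -67590/91 + (176 - 640) = -67590/91 - 464 = -109814/91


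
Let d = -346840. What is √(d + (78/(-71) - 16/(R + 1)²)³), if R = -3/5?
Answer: 4*I*√2192013419027/5041 ≈ 1174.8*I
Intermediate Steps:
R = -⅗ (R = -3*⅕ = -⅗ ≈ -0.60000)
√(d + (78/(-71) - 16/(R + 1)²)³) = √(-346840 + (78/(-71) - 16/(-⅗ + 1)²)³) = √(-346840 + (78*(-1/71) - 16/((⅖)²))³) = √(-346840 + (-78/71 - 16/4/25)³) = √(-346840 + (-78/71 - 16*25/4)³) = √(-346840 + (-78/71 - 100)³) = √(-346840 + (-7178/71)³) = √(-346840 - 369837003752/357911) = √(-493974854992/357911) = 4*I*√2192013419027/5041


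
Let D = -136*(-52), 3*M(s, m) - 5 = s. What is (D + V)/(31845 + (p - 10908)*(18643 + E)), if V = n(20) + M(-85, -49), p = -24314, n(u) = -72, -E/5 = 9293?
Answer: 20920/2939934987 ≈ 7.1158e-6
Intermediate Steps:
E = -46465 (E = -5*9293 = -46465)
M(s, m) = 5/3 + s/3
D = 7072
V = -296/3 (V = -72 + (5/3 + (⅓)*(-85)) = -72 + (5/3 - 85/3) = -72 - 80/3 = -296/3 ≈ -98.667)
(D + V)/(31845 + (p - 10908)*(18643 + E)) = (7072 - 296/3)/(31845 + (-24314 - 10908)*(18643 - 46465)) = 20920/(3*(31845 - 35222*(-27822))) = 20920/(3*(31845 + 979946484)) = (20920/3)/979978329 = (20920/3)*(1/979978329) = 20920/2939934987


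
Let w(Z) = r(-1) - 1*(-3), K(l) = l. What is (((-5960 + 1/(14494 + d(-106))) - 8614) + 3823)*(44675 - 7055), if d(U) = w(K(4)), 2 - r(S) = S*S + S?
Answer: -651573166640/1611 ≈ -4.0445e+8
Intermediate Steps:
r(S) = 2 - S - S² (r(S) = 2 - (S*S + S) = 2 - (S² + S) = 2 - (S + S²) = 2 + (-S - S²) = 2 - S - S²)
w(Z) = 5 (w(Z) = (2 - 1*(-1) - 1*(-1)²) - 1*(-3) = (2 + 1 - 1*1) + 3 = (2 + 1 - 1) + 3 = 2 + 3 = 5)
d(U) = 5
(((-5960 + 1/(14494 + d(-106))) - 8614) + 3823)*(44675 - 7055) = (((-5960 + 1/(14494 + 5)) - 8614) + 3823)*(44675 - 7055) = (((-5960 + 1/14499) - 8614) + 3823)*37620 = ((-86414039/14499 - 8614) + 3823)*37620 = (-211308425/14499 + 3823)*37620 = -155878748/14499*37620 = -651573166640/1611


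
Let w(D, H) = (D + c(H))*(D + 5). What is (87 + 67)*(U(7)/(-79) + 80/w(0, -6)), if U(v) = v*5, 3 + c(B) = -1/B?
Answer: -1259566/1343 ≈ -937.88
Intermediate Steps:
c(B) = -3 - 1/B
U(v) = 5*v
w(D, H) = (5 + D)*(-3 + D - 1/H) (w(D, H) = (D + (-3 - 1/H))*(D + 5) = (-3 + D - 1/H)*(5 + D) = (5 + D)*(-3 + D - 1/H))
(87 + 67)*(U(7)/(-79) + 80/w(0, -6)) = (87 + 67)*((5*7)/(-79) + 80/(-15 + 0² - 5/(-6) + 2*0 - 1*0/(-6))) = 154*(35*(-1/79) + 80/(-15 + 0 - 5*(-⅙) + 0 - 1*0*(-⅙))) = 154*(-35/79 + 80/(-15 + 0 + ⅚ + 0 + 0)) = 154*(-35/79 + 80/(-85/6)) = 154*(-35/79 + 80*(-6/85)) = 154*(-35/79 - 96/17) = 154*(-8179/1343) = -1259566/1343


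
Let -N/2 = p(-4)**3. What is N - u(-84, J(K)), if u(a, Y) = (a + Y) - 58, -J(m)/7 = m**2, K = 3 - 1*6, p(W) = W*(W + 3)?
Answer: 77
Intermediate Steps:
p(W) = W*(3 + W)
K = -3 (K = 3 - 6 = -3)
J(m) = -7*m**2
N = -128 (N = -2*(-64*(3 - 4)**3) = -2*(-4*(-1))**3 = -2*4**3 = -2*64 = -128)
u(a, Y) = -58 + Y + a (u(a, Y) = (Y + a) - 58 = -58 + Y + a)
N - u(-84, J(K)) = -128 - (-58 - 7*(-3)**2 - 84) = -128 - (-58 - 7*9 - 84) = -128 - (-58 - 63 - 84) = -128 - 1*(-205) = -128 + 205 = 77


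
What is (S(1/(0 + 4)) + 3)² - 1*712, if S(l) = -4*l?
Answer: -708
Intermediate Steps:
(S(1/(0 + 4)) + 3)² - 1*712 = (-4/(0 + 4) + 3)² - 1*712 = (-4/4 + 3)² - 712 = (-4*¼ + 3)² - 712 = (-1 + 3)² - 712 = 2² - 712 = 4 - 712 = -708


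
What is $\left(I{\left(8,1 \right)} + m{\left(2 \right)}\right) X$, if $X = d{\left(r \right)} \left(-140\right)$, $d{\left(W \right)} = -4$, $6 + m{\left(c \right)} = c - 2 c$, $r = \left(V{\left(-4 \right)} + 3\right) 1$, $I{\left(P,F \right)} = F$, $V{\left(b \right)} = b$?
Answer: $-3920$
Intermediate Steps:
$r = -1$ ($r = \left(-4 + 3\right) 1 = \left(-1\right) 1 = -1$)
$m{\left(c \right)} = -6 - c$ ($m{\left(c \right)} = -6 + \left(c - 2 c\right) = -6 - c$)
$X = 560$ ($X = \left(-4\right) \left(-140\right) = 560$)
$\left(I{\left(8,1 \right)} + m{\left(2 \right)}\right) X = \left(1 - 8\right) 560 = \left(-7\right) 560 = -3920$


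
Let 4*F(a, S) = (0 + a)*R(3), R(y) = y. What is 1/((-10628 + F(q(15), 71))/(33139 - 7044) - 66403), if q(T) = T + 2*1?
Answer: -104380/6931187601 ≈ -1.5059e-5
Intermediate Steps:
q(T) = 2 + T (q(T) = T + 2 = 2 + T)
F(a, S) = 3*a/4 (F(a, S) = ((0 + a)*3)/4 = (a*3)/4 = (3*a)/4 = 3*a/4)
1/((-10628 + F(q(15), 71))/(33139 - 7044) - 66403) = 1/((-10628 + 3*(2 + 15)/4)/(33139 - 7044) - 66403) = 1/((-10628 + (¾)*17)/26095 - 66403) = 1/((-10628 + 51/4)*(1/26095) - 66403) = 1/(-42461/4*1/26095 - 66403) = 1/(-42461/104380 - 66403) = 1/(-6931187601/104380) = -104380/6931187601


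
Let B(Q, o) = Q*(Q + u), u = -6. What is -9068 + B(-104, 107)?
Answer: 2372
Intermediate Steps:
B(Q, o) = Q*(-6 + Q) (B(Q, o) = Q*(Q - 6) = Q*(-6 + Q))
-9068 + B(-104, 107) = -9068 - 104*(-6 - 104) = -9068 - 104*(-110) = -9068 + 11440 = 2372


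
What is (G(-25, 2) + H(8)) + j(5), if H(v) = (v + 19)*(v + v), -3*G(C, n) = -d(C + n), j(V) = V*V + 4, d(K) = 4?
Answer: 1387/3 ≈ 462.33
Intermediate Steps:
j(V) = 4 + V**2 (j(V) = V**2 + 4 = 4 + V**2)
G(C, n) = 4/3 (G(C, n) = -(-1)*4/3 = -1/3*(-4) = 4/3)
H(v) = 2*v*(19 + v) (H(v) = (19 + v)*(2*v) = 2*v*(19 + v))
(G(-25, 2) + H(8)) + j(5) = (4/3 + 2*8*(19 + 8)) + (4 + 5**2) = (4/3 + 2*8*27) + (4 + 25) = (4/3 + 432) + 29 = 1300/3 + 29 = 1387/3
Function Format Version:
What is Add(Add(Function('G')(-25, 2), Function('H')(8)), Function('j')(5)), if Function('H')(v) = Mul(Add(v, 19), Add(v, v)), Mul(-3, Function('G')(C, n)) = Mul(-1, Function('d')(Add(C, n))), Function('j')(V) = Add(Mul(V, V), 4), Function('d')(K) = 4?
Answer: Rational(1387, 3) ≈ 462.33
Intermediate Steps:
Function('j')(V) = Add(4, Pow(V, 2)) (Function('j')(V) = Add(Pow(V, 2), 4) = Add(4, Pow(V, 2)))
Function('G')(C, n) = Rational(4, 3) (Function('G')(C, n) = Mul(Rational(-1, 3), Mul(-1, 4)) = Mul(Rational(-1, 3), -4) = Rational(4, 3))
Function('H')(v) = Mul(2, v, Add(19, v)) (Function('H')(v) = Mul(Add(19, v), Mul(2, v)) = Mul(2, v, Add(19, v)))
Add(Add(Function('G')(-25, 2), Function('H')(8)), Function('j')(5)) = Add(Add(Rational(4, 3), Mul(2, 8, Add(19, 8))), Add(4, Pow(5, 2))) = Add(Add(Rational(4, 3), Mul(2, 8, 27)), Add(4, 25)) = Add(Add(Rational(4, 3), 432), 29) = Add(Rational(1300, 3), 29) = Rational(1387, 3)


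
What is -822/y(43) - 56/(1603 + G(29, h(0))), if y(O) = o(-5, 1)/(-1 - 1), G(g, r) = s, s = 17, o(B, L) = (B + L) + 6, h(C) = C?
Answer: 332896/405 ≈ 821.97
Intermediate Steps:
o(B, L) = 6 + B + L
G(g, r) = 17
y(O) = -1 (y(O) = (6 - 5 + 1)/(-1 - 1) = 2/(-2) = 2*(-½) = -1)
-822/y(43) - 56/(1603 + G(29, h(0))) = -822/(-1) - 56/(1603 + 17) = -822*(-1) - 56/1620 = 822 - 56*1/1620 = 822 - 14/405 = 332896/405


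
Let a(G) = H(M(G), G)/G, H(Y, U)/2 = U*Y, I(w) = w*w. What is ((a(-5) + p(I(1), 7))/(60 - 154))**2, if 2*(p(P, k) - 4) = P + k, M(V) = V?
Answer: 1/2209 ≈ 0.00045269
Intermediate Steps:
I(w) = w**2
H(Y, U) = 2*U*Y (H(Y, U) = 2*(U*Y) = 2*U*Y)
p(P, k) = 4 + P/2 + k/2 (p(P, k) = 4 + (P + k)/2 = 4 + (P/2 + k/2) = 4 + P/2 + k/2)
a(G) = 2*G (a(G) = (2*G*G)/G = (2*G**2)/G = 2*G)
((a(-5) + p(I(1), 7))/(60 - 154))**2 = ((2*(-5) + (4 + (1/2)*1**2 + (1/2)*7))/(60 - 154))**2 = ((-10 + (4 + (1/2)*1 + 7/2))/(-94))**2 = ((-10 + (4 + 1/2 + 7/2))*(-1/94))**2 = ((-10 + 8)*(-1/94))**2 = (-2*(-1/94))**2 = (1/47)**2 = 1/2209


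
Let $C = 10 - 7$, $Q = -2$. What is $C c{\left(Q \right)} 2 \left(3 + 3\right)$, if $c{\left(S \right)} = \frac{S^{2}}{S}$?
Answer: $-72$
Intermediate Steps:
$c{\left(S \right)} = S$
$C = 3$ ($C = 10 - 7 = 3$)
$C c{\left(Q \right)} 2 \left(3 + 3\right) = 3 \left(-2\right) 2 \left(3 + 3\right) = - 6 \cdot 2 \cdot 6 = \left(-6\right) 12 = -72$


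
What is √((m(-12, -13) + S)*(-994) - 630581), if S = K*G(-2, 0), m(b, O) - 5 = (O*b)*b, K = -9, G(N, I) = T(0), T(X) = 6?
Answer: √1278893 ≈ 1130.9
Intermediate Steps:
G(N, I) = 6
m(b, O) = 5 + O*b² (m(b, O) = 5 + (O*b)*b = 5 + O*b²)
S = -54 (S = -9*6 = -54)
√((m(-12, -13) + S)*(-994) - 630581) = √(((5 - 13*(-12)²) - 54)*(-994) - 630581) = √(((5 - 13*144) - 54)*(-994) - 630581) = √(((5 - 1872) - 54)*(-994) - 630581) = √((-1867 - 54)*(-994) - 630581) = √(-1921*(-994) - 630581) = √(1909474 - 630581) = √1278893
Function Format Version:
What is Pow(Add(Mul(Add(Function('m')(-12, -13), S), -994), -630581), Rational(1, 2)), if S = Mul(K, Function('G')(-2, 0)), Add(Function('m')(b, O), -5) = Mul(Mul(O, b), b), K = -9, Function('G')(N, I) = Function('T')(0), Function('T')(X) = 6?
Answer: Pow(1278893, Rational(1, 2)) ≈ 1130.9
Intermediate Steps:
Function('G')(N, I) = 6
Function('m')(b, O) = Add(5, Mul(O, Pow(b, 2))) (Function('m')(b, O) = Add(5, Mul(Mul(O, b), b)) = Add(5, Mul(O, Pow(b, 2))))
S = -54 (S = Mul(-9, 6) = -54)
Pow(Add(Mul(Add(Function('m')(-12, -13), S), -994), -630581), Rational(1, 2)) = Pow(Add(Mul(Add(Add(5, Mul(-13, Pow(-12, 2))), -54), -994), -630581), Rational(1, 2)) = Pow(Add(Mul(Add(Add(5, Mul(-13, 144)), -54), -994), -630581), Rational(1, 2)) = Pow(Add(Mul(Add(Add(5, -1872), -54), -994), -630581), Rational(1, 2)) = Pow(Add(Mul(Add(-1867, -54), -994), -630581), Rational(1, 2)) = Pow(Add(Mul(-1921, -994), -630581), Rational(1, 2)) = Pow(Add(1909474, -630581), Rational(1, 2)) = Pow(1278893, Rational(1, 2))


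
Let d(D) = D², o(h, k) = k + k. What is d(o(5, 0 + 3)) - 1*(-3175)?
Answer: 3211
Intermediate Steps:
o(h, k) = 2*k
d(o(5, 0 + 3)) - 1*(-3175) = (2*(0 + 3))² - 1*(-3175) = (2*3)² + 3175 = 6² + 3175 = 36 + 3175 = 3211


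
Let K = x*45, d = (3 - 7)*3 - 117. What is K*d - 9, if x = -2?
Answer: 11601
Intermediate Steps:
d = -129 (d = -4*3 - 117 = -12 - 117 = -129)
K = -90 (K = -2*45 = -90)
K*d - 9 = -90*(-129) - 9 = 11610 - 9 = 11601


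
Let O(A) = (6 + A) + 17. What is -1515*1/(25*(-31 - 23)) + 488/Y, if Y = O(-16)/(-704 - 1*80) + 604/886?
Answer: 26944521/37090 ≈ 726.46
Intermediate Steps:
O(A) = 23 + A
Y = 33381/49616 (Y = (23 - 16)/(-704 - 1*80) + 604/886 = 7/(-704 - 80) + 604*(1/886) = 7/(-784) + 302/443 = 7*(-1/784) + 302/443 = -1/112 + 302/443 = 33381/49616 ≈ 0.67279)
-1515*1/(25*(-31 - 23)) + 488/Y = -1515*1/(25*(-31 - 23)) + 488/(33381/49616) = -1515/((-54*25)) + 488*(49616/33381) = -1515/(-1350) + 24212608/33381 = -1515*(-1/1350) + 24212608/33381 = 101/90 + 24212608/33381 = 26944521/37090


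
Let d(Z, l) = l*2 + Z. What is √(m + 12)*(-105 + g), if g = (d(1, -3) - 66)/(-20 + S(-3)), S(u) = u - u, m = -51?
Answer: -2029*I*√39/20 ≈ -633.55*I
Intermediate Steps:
S(u) = 0
d(Z, l) = Z + 2*l (d(Z, l) = 2*l + Z = Z + 2*l)
g = 71/20 (g = ((1 + 2*(-3)) - 66)/(-20 + 0) = ((1 - 6) - 66)/(-20) = (-5 - 66)*(-1/20) = -71*(-1/20) = 71/20 ≈ 3.5500)
√(m + 12)*(-105 + g) = √(-51 + 12)*(-105 + 71/20) = √(-39)*(-2029/20) = (I*√39)*(-2029/20) = -2029*I*√39/20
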